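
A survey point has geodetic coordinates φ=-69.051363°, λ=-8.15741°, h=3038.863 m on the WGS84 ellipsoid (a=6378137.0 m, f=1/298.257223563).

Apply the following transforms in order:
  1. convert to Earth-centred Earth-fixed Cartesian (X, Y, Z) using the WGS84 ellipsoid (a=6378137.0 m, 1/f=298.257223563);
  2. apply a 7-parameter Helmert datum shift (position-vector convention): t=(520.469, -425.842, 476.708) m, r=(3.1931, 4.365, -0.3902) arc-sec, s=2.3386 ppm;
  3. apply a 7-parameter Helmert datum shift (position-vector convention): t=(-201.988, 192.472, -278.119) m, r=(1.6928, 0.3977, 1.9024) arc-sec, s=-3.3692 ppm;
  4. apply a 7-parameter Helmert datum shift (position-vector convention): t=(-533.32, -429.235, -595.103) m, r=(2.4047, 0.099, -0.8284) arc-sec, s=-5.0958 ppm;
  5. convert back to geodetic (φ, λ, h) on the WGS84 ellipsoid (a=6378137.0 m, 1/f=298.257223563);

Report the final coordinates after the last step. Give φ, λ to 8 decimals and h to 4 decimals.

start: φ=-69.051363°, λ=-8.157410°, h=3038.863 m
→ ECEF (a=6378137.000, f=1/298.257223563): X=2265002.3877, Y=-324673.3948, Z=-5936861.7948
→ Helmert 7p (PV): X=2265401.9026, Y=-325012.3745, Z=-5936451.9293
→ Helmert 7p (PV): X=2265183.8335, Y=-324749.1937, Z=-5936717.0825
→ Helmert 7p (PV): X=2264634.8170, Y=-325116.6595, Z=-5937286.8063
→ geod (Bowring, a=6378137.000): φ=-69.05524237°, λ=-8.16970473°, h=3328.2144 m

φ=-69.05524237°, λ=-8.16970473°, h=3328.2144 m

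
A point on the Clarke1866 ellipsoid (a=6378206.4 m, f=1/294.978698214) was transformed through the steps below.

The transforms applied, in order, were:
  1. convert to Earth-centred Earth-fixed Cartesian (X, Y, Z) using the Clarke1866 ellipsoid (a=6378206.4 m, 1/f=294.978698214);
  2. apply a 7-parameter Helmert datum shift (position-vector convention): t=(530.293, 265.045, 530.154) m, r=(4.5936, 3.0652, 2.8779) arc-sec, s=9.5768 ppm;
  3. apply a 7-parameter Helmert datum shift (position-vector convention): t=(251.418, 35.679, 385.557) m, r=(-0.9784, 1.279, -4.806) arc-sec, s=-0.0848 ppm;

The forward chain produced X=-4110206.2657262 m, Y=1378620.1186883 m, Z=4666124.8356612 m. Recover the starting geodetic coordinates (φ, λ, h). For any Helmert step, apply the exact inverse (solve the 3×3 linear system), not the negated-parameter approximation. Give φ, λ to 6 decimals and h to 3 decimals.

φ=47.287749°, λ=161.464810°, h=2361.429 m

start: X=-4110206.2657, Y=1378620.1187, Z=4666124.8357 m
→ Helmert⁻¹: X=-4110519.0818, Y=1378466.6494, Z=4665720.7246
→ Helmert⁻¹: X=-4111060.0982, Y=1378349.6578, Z=4665054.1046
→ geod (Bowring, a=6378206.400): φ=47.28774900°, λ=161.46481000°, h=2361.4290 m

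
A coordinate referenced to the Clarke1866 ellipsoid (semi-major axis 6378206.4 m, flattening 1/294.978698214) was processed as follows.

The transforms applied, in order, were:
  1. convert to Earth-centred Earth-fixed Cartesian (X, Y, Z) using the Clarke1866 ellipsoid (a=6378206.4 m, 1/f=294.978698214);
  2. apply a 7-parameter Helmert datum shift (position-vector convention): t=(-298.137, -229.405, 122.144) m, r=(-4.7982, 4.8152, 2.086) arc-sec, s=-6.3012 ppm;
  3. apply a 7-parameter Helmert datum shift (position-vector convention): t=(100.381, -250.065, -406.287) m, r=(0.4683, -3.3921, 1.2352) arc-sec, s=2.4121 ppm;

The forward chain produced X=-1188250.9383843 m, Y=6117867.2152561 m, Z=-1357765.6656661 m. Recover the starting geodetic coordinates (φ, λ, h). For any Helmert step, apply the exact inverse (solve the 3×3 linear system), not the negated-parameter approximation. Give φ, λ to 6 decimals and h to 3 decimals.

φ=-12.367301°, λ=100.987817°, h=1547.661 m

start: X=-1188250.9384, Y=6117867.2153, Z=-1357765.6657 m
→ Helmert⁻¹: X=-1188334.1373, Y=6118106.5573, Z=-1357350.4524
→ Helmert⁻¹: X=-1187949.9222, Y=6118418.1049, Z=-1357366.5539
→ geod (Bowring, a=6378206.400): φ=-12.36730100°, λ=100.98781700°, h=1547.6610 m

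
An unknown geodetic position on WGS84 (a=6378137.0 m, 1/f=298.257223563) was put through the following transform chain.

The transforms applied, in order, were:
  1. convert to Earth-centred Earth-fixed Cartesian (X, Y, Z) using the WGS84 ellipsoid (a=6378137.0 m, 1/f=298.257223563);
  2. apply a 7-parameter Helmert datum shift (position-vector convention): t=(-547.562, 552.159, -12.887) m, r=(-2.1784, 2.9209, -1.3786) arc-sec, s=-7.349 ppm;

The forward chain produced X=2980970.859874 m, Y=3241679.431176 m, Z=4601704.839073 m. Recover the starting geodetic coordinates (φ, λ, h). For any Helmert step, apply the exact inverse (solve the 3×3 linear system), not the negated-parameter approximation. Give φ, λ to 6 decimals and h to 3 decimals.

start: X=2980970.8599, Y=3241679.4312, Z=4601704.8391 m
→ Helmert⁻¹: X=2981453.5046, Y=3241122.4176, Z=4601827.9946
→ geod (Bowring, a=6378137.000): φ=46.45146800°, λ=47.38957400°, h=2570.1480 m

φ=46.451468°, λ=47.389574°, h=2570.148 m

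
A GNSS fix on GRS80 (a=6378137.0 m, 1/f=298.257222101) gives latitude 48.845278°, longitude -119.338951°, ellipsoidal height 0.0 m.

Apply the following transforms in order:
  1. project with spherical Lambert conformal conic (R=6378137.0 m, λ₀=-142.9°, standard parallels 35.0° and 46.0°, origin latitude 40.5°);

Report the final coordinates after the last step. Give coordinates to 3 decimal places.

E=1716347.483 m, N=1158938.196 m

start: φ=48.845278°, λ=-119.338951°, h=0.000 m
→ lcc (R=6378137.0, λ₀=-142.9°): E=1716347.4830, N=1158938.1961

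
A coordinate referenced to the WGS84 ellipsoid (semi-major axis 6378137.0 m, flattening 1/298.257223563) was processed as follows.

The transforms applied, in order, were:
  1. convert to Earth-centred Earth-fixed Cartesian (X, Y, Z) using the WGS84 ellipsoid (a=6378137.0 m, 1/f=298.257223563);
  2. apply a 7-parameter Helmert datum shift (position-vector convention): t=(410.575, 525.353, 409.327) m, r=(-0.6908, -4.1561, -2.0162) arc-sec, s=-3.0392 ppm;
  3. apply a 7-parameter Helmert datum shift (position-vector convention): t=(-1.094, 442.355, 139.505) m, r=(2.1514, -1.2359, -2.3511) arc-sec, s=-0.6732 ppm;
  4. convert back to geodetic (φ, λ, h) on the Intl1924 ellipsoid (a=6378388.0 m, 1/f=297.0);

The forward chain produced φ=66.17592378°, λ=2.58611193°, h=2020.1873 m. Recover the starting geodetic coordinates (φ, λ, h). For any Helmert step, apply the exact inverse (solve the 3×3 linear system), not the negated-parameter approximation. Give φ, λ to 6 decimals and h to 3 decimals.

start: φ=66.175924°, λ=2.586112°, h=2020.187 m
→ ECEF (a=6378388.000, f=1/297.0): X=2581882.2974, Y=116615.4763, Z=5813879.4156
→ Helmert⁻¹: X=2581918.6390, Y=116263.2682, Z=5813727.1414
→ Helmert⁻¹: X=2581631.9123, Y=115744.0327, Z=5813283.8517
→ geod (Bowring, a=6378137.000): φ=66.17553300°, λ=2.56706100°, h=1533.0930 m

φ=66.175533°, λ=2.567061°, h=1533.093 m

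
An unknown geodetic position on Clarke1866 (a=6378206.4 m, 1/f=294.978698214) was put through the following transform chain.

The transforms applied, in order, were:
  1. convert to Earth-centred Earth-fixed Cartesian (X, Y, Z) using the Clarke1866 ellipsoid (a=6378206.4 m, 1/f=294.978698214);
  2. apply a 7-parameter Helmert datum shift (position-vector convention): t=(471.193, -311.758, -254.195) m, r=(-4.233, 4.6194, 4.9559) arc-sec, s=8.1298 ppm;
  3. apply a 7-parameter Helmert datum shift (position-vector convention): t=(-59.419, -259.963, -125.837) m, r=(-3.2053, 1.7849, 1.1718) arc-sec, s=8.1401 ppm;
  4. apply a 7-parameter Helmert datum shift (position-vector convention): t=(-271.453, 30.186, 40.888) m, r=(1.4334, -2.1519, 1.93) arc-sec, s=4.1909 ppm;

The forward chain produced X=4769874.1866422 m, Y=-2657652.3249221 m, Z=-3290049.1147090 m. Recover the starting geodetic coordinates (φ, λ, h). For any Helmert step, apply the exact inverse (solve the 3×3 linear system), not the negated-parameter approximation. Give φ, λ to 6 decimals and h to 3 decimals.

φ=-31.241867°, λ=-29.122204°, h=1829.131 m

start: X=4769874.1866, Y=-2657652.3249, Z=-3290049.1147 m
→ Helmert⁻¹: X=4770066.4556, Y=-2657738.8699, Z=-3290107.5096
→ Helmert⁻¹: X=4770100.4180, Y=-2657433.2491, Z=-3289954.9100
→ Helmert⁻¹: X=4769600.2789, Y=-2657146.9779, Z=-3289621.6835
→ geod (Bowring, a=6378206.400): φ=-31.24186700°, λ=-29.12220400°, h=1829.1310 m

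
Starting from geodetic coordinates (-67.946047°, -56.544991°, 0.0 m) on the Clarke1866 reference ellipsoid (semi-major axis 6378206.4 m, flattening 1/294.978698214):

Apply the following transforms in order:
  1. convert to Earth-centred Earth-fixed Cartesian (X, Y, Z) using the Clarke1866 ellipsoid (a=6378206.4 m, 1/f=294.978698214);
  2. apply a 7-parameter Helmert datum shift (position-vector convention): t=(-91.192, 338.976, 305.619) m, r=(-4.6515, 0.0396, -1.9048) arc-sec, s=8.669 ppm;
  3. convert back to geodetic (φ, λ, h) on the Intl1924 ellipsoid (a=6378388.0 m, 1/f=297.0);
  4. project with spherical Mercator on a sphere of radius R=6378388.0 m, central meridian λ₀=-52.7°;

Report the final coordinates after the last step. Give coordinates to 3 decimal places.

start: φ=-67.946047°, λ=-56.544991°, h=0.000 m
→ ECEF (a=6378206.400, f=1/294.978698214): X=1324112.5567, Y=-2003933.0049, Z=-5888648.7915
→ Helmert 7p (PV): X=1324013.2069, Y=-2003756.4256, Z=-5888349.2841
→ geod (Bowring, a=6378388.000): φ=-67.94580133°, λ=-56.54464614°, h=-660.8994 m
→ merc (R=6378388.0, λ₀=-52.7°): E=-428000.8930, N=-10431320.7477

E=-428000.893 m, N=-10431320.748 m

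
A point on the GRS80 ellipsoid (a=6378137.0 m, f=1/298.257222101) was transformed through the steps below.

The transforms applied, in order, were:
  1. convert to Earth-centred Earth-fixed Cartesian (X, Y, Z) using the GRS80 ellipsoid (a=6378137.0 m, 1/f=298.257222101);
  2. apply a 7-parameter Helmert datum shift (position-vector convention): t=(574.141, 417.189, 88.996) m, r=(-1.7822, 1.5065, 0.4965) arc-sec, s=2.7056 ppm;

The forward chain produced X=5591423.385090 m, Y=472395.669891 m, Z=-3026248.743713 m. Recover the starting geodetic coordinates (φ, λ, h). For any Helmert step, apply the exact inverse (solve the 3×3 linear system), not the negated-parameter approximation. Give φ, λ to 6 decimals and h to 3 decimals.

start: X=5591423.3851, Y=472395.6699, Z=-3026248.7437 m
→ Helmert⁻¹: X=5590857.3568, Y=471989.8943, Z=-3026284.6395
→ geod (Bowring, a=6378137.000): φ=-28.50228100°, λ=4.82556700°, h=1562.5970 m

φ=-28.502281°, λ=4.825567°, h=1562.597 m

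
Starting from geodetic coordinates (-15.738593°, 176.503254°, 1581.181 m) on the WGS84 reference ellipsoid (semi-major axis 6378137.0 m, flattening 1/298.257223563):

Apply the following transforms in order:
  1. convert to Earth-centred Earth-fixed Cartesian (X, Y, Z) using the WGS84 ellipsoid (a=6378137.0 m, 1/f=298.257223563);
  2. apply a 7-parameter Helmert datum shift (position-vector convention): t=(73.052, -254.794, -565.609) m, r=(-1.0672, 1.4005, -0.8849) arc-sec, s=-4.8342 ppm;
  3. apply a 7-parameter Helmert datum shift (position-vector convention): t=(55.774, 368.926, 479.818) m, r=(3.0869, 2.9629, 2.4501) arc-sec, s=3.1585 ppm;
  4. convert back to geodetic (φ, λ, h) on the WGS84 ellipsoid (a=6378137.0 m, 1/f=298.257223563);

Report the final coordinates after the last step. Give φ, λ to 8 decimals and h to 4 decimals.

start: φ=-15.738593°, λ=176.503254°, h=1581.181 m
→ ECEF (a=6378137.000, f=1/298.257223563): X=-6130615.3688, Y=374615.0217, Z=-1719332.7668
→ Helmert 7p (PV): X=-6130522.7470, Y=374375.8220, Z=-1719850.3769
→ Helmert 7p (PV): X=-6130515.4882, Y=374698.8482, Z=-1719282.3258
→ geod (Bowring, a=6378137.000): φ=-15.73838615°, λ=176.50241664°, h=1476.4636 m

φ=-15.73838615°, λ=176.50241664°, h=1476.4636 m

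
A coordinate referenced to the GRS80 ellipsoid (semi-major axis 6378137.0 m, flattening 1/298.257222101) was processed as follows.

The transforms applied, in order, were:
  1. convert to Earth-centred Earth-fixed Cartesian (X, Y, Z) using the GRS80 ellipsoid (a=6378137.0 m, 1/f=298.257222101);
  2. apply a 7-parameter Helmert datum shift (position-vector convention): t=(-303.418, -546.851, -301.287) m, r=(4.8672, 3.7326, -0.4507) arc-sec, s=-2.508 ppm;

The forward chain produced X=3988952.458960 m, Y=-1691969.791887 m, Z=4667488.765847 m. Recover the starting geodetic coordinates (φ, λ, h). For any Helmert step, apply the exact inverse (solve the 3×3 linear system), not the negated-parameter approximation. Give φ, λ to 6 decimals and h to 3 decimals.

φ=47.323285°, λ=-22.975652°, h=2328.285 m

start: X=3988952.4590, Y=-1691969.7919, Z=4667488.7658 m
→ Helmert⁻¹: X=3989185.1063, Y=-1691308.3183, Z=4667913.8582
→ geod (Bowring, a=6378137.000): φ=47.32328500°, λ=-22.97565200°, h=2328.2850 m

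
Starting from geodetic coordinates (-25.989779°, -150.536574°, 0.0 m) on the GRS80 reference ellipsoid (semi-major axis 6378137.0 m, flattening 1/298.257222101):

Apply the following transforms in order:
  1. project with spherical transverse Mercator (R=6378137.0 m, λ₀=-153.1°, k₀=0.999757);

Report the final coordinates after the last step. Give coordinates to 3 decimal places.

E=256491.900 m, N=-2894981.367 m

start: φ=-25.989779°, λ=-150.536574°, h=0.000 m
→ tm (R=6378137.0, λ₀=-153.1°): E=256491.9001, N=-2894981.3669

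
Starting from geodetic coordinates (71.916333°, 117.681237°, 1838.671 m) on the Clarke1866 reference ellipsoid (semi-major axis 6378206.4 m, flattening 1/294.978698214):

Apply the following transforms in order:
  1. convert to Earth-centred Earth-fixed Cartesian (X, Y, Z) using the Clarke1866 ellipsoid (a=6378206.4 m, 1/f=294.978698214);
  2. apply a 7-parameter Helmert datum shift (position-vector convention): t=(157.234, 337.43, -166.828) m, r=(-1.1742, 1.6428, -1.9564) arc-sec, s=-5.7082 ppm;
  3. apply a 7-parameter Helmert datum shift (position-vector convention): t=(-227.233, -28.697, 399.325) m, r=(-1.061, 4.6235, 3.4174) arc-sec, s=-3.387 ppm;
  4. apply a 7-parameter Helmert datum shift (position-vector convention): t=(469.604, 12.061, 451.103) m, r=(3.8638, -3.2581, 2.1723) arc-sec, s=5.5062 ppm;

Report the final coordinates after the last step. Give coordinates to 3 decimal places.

X=-922365.016 m, Y=1759372.675 m, Z=6043049.873 m

start: φ=71.916333°, λ=117.681237°, h=1838.671 m
→ ECEF (a=6378206.400, f=1/294.978698214): X=-922825.0501, Y=1759122.1587, Z=6042360.6082
→ Helmert 7p (PV): X=-922597.7392, Y=1759492.6972, Z=6042156.6250
→ Helmert 7p (PV): X=-922715.5619, Y=1759473.8352, Z=6042547.1149
→ Helmert 7p (PV): X=-922365.0156, Y=1759372.6755, Z=6043049.8734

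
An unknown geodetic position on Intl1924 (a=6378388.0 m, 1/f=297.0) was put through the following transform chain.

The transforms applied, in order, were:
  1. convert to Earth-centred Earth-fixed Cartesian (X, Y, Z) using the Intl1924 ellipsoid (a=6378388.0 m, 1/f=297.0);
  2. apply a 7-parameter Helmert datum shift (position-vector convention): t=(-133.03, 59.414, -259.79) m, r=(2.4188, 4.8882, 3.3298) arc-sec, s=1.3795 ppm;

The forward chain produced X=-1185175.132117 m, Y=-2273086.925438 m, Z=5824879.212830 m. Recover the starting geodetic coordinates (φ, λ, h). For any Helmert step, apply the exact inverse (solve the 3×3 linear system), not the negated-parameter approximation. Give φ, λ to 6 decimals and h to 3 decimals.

φ=66.388954°, λ=-117.538407°, h=3866.325 m

start: X=-1185175.1321, Y=-2273086.9254, Z=5824879.2128 m
→ Helmert⁻¹: X=-1185215.2098, Y=-2273055.7609, Z=5825129.5344
→ geod (Bowring, a=6378388.000): φ=66.38895400°, λ=-117.53840700°, h=3866.3250 m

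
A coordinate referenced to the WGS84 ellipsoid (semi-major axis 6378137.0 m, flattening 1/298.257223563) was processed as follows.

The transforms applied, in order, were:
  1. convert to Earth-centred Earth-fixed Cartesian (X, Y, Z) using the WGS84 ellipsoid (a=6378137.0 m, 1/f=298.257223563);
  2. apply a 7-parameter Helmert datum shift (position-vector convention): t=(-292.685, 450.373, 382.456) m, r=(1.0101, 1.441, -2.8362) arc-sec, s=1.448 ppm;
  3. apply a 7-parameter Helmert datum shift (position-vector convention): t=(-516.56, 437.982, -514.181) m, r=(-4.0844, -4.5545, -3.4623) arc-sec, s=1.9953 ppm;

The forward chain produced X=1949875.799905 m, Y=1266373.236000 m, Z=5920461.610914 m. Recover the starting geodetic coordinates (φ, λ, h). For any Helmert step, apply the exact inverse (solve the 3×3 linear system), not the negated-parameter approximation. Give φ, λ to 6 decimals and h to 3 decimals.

start: X=1949875.7999, Y=1266373.2360, Z=5920461.6109 m
→ Helmert⁻¹: X=1950497.9596, Y=1265848.2236, Z=5920945.9752
→ Helmert⁻¹: X=1950729.0575, Y=1265451.8350, Z=5920562.3773
→ geod (Bowring, a=6378137.000): φ=68.68874500°, λ=32.97176200°, h=1202.0170 m

φ=68.688745°, λ=32.971762°, h=1202.017 m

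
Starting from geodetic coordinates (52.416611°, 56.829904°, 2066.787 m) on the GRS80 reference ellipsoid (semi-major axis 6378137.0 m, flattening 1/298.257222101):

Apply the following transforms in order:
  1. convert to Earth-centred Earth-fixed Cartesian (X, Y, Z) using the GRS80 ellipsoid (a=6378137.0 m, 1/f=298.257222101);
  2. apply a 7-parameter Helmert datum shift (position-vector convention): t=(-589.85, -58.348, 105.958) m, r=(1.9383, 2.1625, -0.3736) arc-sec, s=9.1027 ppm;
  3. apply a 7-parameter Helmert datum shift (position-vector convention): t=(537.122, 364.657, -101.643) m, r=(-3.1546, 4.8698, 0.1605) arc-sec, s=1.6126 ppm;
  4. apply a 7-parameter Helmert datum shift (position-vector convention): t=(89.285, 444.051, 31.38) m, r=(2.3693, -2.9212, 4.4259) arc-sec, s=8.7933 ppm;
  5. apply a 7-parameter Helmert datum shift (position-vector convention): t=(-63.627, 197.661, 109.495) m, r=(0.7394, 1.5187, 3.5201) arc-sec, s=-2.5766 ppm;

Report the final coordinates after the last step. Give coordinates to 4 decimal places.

start: φ=52.416611°, λ=56.829904°, h=2066.787 m
→ ECEF (a=6378137.000, f=1/298.257222101): X=2133567.5733, Y=3264149.9914, Z=5032848.2712
→ Helmert 7p (PV): X=2133055.8222, Y=3264070.1966, Z=5033008.3469
→ Helmert 7p (PV): X=2133712.6709, Y=3264518.7517, Z=5032814.5392
→ Helmert 7p (PV): X=2133679.3924, Y=3264979.4819, Z=5032957.8918
→ Helmert 7p (PV): X=2133591.6049, Y=3265187.1019, Z=5033050.4130

X=2133591.6049 m, Y=3265187.1019 m, Z=5033050.4130 m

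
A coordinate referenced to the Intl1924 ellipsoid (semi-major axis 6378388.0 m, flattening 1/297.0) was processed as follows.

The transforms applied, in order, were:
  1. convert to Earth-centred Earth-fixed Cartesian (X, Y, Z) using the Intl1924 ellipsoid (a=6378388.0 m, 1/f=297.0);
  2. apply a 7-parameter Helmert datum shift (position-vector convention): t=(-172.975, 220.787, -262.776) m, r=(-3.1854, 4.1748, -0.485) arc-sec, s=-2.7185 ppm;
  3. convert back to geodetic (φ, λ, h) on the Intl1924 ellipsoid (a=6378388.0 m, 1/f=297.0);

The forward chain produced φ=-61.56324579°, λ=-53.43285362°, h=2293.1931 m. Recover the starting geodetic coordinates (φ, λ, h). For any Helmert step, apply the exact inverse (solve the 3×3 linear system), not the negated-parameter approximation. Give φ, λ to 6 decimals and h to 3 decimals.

φ=-61.559931°, λ=-53.429905°, h=2212.952 m

start: φ=-61.563246°, λ=-53.432854°, h=2293.193 m
→ ECEF (a=6378388.000, f=1/297.0): X=1814896.0363, Y=-2446689.3164, Z=-5587639.8155
→ Helmert⁻¹: X=1815192.7878, Y=-2446826.1997, Z=-5587393.2763
→ geod (Bowring, a=6378388.000): φ=-61.55993100°, λ=-53.42990500°, h=2212.9520 m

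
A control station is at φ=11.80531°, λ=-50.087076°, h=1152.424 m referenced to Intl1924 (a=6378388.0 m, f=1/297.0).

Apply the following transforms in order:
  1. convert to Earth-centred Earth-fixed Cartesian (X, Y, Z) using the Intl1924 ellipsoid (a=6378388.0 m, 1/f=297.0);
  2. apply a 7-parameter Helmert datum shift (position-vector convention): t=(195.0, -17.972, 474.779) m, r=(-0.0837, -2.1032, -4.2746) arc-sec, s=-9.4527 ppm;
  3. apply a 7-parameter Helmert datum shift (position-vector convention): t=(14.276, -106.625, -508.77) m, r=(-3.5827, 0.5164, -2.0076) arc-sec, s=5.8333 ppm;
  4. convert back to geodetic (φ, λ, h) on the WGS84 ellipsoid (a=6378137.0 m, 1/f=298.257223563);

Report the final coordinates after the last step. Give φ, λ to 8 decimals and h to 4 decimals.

φ=11.80532545°, λ=-50.08801630°, h=1594.7098 m

start: φ=11.805310°, λ=-50.087076°, h=1152.424 m
→ ECEF (a=6378388.000, f=1/297.0): X=4007242.6133, Y=-4790412.1633, Z=1296579.3235
→ Helmert 7p (PV): X=4007287.2386, Y=-4790467.3716, Z=1297084.6501
→ Helmert 7p (PV): X=4007281.5112, Y=-4790618.4147, Z=1296656.6219
→ geod (Bowring, a=6378137.000): φ=11.80532545°, λ=-50.08801630°, h=1594.7098 m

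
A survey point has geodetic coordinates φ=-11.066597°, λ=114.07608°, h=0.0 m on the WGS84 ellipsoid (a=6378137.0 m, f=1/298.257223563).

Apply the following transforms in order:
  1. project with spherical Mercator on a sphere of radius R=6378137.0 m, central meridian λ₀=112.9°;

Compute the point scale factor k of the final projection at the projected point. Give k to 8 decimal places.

1.01894760

start: φ=-11.066597°, λ=114.076080°, h=0.000 m
→ into merc (λ₀=112.9°): φ=-11.06659700°, λ−λ₀=1.17608000°
scale k = 1.01894760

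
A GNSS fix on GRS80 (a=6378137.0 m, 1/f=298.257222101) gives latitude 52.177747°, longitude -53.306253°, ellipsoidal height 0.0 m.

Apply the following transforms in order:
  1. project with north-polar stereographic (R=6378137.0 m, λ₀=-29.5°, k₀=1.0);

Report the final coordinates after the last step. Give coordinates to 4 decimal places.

start: φ=52.177747°, λ=-53.306253°, h=0.000 m
→ stereo (R=6378137.0, λ₀=-29.5°): E=-1764016.7004, N=-3998379.3725

E=-1764016.7004 m, N=-3998379.3725 m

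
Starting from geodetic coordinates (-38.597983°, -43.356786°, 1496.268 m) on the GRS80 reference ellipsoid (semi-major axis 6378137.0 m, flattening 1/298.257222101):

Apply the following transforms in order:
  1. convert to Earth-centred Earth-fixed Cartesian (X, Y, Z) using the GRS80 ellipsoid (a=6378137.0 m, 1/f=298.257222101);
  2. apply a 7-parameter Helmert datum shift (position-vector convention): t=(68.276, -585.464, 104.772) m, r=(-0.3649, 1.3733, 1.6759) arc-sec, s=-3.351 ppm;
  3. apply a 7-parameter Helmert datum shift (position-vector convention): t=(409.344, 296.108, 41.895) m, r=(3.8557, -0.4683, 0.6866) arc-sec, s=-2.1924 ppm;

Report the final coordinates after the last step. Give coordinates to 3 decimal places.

start: φ=-38.597983°, λ=-43.356786°, h=1496.268 m
→ ECEF (a=6378137.000, f=1/298.257222101): X=3629981.5041, Y=-3427520.4041, Z=-3958469.3137
→ Helmert 7p (PV): X=3630039.1093, Y=-3428071.8918, Z=-3958369.3814
→ Helmert 7p (PV): X=3630460.8929, Y=-3427682.1913, Z=-3958374.6472

X=3630460.893 m, Y=-3427682.191 m, Z=-3958374.647 m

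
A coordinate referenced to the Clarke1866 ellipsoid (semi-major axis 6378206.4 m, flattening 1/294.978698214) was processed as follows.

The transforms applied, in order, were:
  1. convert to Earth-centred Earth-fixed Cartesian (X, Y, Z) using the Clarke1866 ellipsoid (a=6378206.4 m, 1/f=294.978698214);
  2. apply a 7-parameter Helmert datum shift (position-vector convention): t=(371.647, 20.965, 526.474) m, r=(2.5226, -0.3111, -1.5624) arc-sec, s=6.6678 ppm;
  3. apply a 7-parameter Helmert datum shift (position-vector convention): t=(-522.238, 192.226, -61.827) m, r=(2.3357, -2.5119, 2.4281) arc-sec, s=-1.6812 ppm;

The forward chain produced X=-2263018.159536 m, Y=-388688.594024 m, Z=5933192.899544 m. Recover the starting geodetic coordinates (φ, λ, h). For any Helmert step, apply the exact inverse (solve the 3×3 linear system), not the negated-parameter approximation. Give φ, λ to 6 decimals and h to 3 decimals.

φ=68.974519°, λ=-170.251612°, h=2111.608 m

start: X=-2263018.1595, Y=-388688.5940, Z=5933192.8995 m
→ Helmert⁻¹: X=-2262432.0461, Y=-388787.6536, Z=5933296.6561
→ Helmert⁻¹: X=-2262776.7125, Y=-388750.6092, Z=5932738.7910
→ geod (Bowring, a=6378206.400): φ=68.97451900°, λ=-170.25161200°, h=2111.6080 m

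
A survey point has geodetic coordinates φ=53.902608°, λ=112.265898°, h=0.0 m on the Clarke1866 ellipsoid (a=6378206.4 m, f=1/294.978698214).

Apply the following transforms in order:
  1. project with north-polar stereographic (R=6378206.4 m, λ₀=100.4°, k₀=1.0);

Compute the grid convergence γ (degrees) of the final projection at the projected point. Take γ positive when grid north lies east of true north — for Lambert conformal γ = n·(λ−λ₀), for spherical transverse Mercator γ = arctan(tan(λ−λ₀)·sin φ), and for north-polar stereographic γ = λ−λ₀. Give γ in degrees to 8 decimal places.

11.86589800

start: φ=53.902608°, λ=112.265898°, h=0.000 m
→ into stereo (λ₀=100.4°): φ=53.90260800°, λ−λ₀=11.86589800°
convergence γ = 11.86589800°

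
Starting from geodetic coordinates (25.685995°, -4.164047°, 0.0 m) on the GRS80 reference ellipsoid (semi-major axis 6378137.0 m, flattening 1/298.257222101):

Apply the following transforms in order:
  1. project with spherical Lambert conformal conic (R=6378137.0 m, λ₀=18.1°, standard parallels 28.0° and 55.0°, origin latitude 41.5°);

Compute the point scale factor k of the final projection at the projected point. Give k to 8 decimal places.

1.00988932

start: φ=25.685995°, λ=-4.164047°, h=0.000 m
→ into lcc (λ₀=18.1°): φ=25.68599500°, λ−λ₀=-22.26404700°
scale k = 1.00988932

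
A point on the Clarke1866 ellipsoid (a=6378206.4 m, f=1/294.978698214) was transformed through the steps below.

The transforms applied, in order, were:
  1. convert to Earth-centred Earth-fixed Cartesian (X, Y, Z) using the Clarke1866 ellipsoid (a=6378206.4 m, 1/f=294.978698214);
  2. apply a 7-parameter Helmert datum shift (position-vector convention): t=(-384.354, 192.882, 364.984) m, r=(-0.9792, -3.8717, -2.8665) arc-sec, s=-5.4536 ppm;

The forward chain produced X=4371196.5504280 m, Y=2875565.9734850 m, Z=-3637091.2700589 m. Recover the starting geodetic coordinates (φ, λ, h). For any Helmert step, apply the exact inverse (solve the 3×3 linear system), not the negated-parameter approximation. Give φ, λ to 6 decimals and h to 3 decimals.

φ=-34.989294°, λ=33.335971°, h=1462.207 m

start: X=4371196.5504, Y=2875565.9735, Z=-3637091.2701 m
→ Helmert⁻¹: X=4371496.5059, Y=2875466.7927, Z=-3637544.4960
→ geod (Bowring, a=6378206.400): φ=-34.98929400°, λ=33.33597100°, h=1462.2070 m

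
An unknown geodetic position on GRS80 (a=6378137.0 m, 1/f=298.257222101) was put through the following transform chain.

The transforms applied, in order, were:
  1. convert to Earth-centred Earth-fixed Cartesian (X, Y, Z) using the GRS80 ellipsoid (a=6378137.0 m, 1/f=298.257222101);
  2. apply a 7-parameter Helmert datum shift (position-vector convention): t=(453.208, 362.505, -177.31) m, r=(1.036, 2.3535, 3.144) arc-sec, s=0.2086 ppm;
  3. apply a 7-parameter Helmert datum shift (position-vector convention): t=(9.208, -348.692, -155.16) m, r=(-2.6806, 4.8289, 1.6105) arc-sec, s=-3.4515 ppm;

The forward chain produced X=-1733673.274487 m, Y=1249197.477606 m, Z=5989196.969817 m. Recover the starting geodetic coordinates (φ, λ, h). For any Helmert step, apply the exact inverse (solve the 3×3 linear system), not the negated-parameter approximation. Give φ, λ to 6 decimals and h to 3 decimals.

φ=70.482470°, λ=144.235915°, h=277.732 m

start: X=-1733673.2745, Y=1249197.4776, Z=5989196.9698 m
→ Helmert⁻¹: X=-1733818.9281, Y=1249486.1829, Z=5989348.4496
→ Helmert⁻¹: X=-1734321.0743, Y=1249179.9361, Z=5989498.4472
→ geod (Bowring, a=6378137.000): φ=70.48247000°, λ=144.23591500°, h=277.7320 m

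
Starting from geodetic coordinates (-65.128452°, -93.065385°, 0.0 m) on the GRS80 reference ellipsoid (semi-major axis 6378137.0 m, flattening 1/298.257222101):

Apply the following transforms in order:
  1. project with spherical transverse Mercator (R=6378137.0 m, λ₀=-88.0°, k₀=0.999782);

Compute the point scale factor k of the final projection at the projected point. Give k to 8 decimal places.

1.00047205

start: φ=-65.128452°, λ=-93.065385°, h=0.000 m
→ into tm (λ₀=-88.0°): φ=-65.12845200°, λ−λ₀=-5.06538500°
scale k = 1.00047205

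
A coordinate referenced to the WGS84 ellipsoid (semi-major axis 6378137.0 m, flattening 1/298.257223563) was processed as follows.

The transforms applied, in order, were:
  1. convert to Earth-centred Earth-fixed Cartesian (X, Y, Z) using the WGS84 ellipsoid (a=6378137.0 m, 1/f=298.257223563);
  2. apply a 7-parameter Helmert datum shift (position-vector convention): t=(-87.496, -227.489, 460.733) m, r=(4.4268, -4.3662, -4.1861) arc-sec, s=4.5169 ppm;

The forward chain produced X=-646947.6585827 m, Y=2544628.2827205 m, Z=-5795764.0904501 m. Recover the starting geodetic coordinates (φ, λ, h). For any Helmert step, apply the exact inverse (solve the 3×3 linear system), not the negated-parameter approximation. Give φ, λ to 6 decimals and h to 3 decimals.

φ=-65.773897°, λ=104.266040°, h=2842.292 m

start: X=-646947.6586, Y=2544628.2827, Z=-5795764.0905 m
→ Helmert⁻¹: X=-647031.5795, Y=2544706.7482, Z=-5796239.5601
→ geod (Bowring, a=6378137.000): φ=-65.77389700°, λ=104.26604000°, h=2842.2920 m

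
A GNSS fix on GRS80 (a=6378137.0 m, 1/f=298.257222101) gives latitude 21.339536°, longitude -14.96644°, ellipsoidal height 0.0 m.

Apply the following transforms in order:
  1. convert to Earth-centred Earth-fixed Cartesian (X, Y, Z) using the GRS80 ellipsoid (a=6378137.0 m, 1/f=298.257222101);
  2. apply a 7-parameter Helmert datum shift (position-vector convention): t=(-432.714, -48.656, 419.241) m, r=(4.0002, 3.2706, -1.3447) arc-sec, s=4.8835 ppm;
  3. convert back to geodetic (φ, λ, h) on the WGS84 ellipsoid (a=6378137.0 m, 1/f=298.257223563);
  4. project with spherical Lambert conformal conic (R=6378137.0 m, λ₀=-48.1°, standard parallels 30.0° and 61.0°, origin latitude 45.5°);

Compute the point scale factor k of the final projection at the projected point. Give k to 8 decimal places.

1.04967064

start: φ=21.339536°, λ=-14.966440°, h=0.000 m
→ ECEF (a=6378137.000, f=1/298.257222101): X=5741869.6461, Y=-1534925.2334, Z=2306451.1421
→ Helmert 7p (PV): X=5741491.5379, Y=-1535063.5488, Z=2306760.8335
→ geod (Bowring, a=6378137.000): φ=21.34322449°, λ=-14.96866960°, h=-194.2546 m
→ into lcc (λ₀=-48.1°): φ=21.34322449°, λ−λ₀=33.13133040°
scale k = 1.04967064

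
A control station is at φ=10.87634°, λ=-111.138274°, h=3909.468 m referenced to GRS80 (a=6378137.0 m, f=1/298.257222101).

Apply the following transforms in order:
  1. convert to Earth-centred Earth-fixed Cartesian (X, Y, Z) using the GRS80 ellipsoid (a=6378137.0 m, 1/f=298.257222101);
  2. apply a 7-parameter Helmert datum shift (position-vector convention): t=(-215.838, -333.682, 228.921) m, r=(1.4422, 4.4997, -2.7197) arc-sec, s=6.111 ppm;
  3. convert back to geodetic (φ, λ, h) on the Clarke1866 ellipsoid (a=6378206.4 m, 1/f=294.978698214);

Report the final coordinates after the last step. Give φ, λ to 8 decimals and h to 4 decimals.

φ=10.87857909°, λ=-111.13951956°, h=4312.7953 m

start: φ=10.876340°, λ=-111.138274°, h=3909.468 m
→ ECEF (a=6378137.000, f=1/298.257222101): X=-2260420.1151, Y=-5846384.5206, Z=1196313.7822
→ Helmert 7p (PV): X=-2260700.7564, Y=-5846732.4896, Z=1196558.4475
→ geod (Bowring, a=6378206.400): φ=10.87857909°, λ=-111.13951956°, h=4312.7953 m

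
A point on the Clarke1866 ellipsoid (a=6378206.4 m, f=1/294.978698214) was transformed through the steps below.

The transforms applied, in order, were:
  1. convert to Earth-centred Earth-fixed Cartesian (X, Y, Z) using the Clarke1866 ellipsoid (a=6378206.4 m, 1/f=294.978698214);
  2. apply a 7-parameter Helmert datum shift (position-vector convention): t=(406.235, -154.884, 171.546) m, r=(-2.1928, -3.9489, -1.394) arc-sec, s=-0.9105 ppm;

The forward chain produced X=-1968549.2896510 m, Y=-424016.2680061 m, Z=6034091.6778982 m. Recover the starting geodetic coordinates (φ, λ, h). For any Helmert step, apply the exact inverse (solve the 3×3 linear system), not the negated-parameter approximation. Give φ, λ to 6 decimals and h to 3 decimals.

start: X=-1968549.2897, Y=-424016.2680, Z=6034091.6779 m
→ Helmert⁻¹: X=-1968838.9333, Y=-423939.2229, Z=6033958.8119
→ geod (Bowring, a=6378206.400): φ=71.65895600°, λ=-167.84835100°, h=2446.5210 m

φ=71.658956°, λ=-167.848351°, h=2446.521 m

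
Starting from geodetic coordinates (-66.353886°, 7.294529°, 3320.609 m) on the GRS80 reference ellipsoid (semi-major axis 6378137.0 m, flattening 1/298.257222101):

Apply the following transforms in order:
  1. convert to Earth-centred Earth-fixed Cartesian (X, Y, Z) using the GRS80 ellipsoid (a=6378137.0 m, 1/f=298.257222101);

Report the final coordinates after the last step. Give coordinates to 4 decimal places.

X=2545958.0392 m, Y=325897.6545 m, Z=-5822928.5083 m

start: φ=-66.353886°, λ=7.294529°, h=3320.609 m
→ ECEF (a=6378137.000, f=1/298.257222101): X=2545958.0392, Y=325897.6545, Z=-5822928.5083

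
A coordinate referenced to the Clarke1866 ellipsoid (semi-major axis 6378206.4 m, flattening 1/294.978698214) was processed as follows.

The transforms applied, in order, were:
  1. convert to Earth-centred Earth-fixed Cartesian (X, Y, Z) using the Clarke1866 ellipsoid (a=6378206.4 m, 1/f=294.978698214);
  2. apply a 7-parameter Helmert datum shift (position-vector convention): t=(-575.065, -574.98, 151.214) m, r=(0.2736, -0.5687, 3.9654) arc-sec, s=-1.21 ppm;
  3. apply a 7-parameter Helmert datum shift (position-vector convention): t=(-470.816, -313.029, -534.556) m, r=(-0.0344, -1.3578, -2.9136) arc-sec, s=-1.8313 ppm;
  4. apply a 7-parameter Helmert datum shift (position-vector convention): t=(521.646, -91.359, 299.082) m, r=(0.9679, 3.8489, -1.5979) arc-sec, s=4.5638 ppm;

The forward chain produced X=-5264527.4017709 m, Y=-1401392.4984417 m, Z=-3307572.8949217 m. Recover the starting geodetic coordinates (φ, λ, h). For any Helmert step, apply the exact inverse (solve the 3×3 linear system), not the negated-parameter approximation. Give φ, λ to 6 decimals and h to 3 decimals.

start: X=-5264527.4018, Y=-1401392.4984, Z=-3307572.8949 m
→ Helmert⁻¹: X=-5264952.4369, Y=-1401351.0535, Z=-3307948.5486
→ Helmert⁻¹: X=-5264493.2421, Y=-1401114.4024, Z=-3307385.6281
→ Helmert⁻¹: X=-5263960.5891, Y=-1400444.3058, Z=-3307524.4731
→ geod (Bowring, a=6378206.400): φ=-31.43953000°, λ=-165.10190400°, h=256.7600 m

φ=-31.439530°, λ=-165.101904°, h=256.760 m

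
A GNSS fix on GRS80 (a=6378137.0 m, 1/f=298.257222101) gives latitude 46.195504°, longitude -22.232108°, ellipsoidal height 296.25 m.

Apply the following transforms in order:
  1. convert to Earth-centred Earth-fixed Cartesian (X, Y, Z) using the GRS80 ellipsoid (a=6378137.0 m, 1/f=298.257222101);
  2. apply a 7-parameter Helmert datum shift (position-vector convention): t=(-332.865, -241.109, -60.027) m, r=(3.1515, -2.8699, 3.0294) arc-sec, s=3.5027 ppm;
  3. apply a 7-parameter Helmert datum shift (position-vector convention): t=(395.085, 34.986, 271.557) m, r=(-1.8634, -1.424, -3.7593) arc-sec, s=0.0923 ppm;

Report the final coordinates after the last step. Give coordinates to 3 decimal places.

start: φ=46.195504°, λ=-22.232108°, h=296.250 m
→ ECEF (a=6378137.000, f=1/298.257222101): X=4094065.8260, Y=-1673434.2903, Z=4580530.1992
→ Helmert 7p (PV): X=4093708.1468, Y=-1673691.1170, Z=4580517.6118
→ Helmert 7p (PV): X=4094041.4829, Y=-1673689.5153, Z=4580832.9737

X=4094041.483 m, Y=-1673689.515 m, Z=4580832.974 m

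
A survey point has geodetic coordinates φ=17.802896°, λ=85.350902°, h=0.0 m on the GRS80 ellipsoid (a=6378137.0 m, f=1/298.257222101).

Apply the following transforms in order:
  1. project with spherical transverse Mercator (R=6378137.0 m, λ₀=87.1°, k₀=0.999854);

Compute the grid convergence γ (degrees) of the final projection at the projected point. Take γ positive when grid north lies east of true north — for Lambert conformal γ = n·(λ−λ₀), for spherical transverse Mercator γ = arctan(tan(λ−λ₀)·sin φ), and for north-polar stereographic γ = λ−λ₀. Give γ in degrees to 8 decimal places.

start: φ=17.802896°, λ=85.350902°, h=0.000 m
→ into tm (λ₀=87.1°): φ=17.80289600°, λ−λ₀=-1.74909800°
convergence γ = -0.53492586°

-0.53492586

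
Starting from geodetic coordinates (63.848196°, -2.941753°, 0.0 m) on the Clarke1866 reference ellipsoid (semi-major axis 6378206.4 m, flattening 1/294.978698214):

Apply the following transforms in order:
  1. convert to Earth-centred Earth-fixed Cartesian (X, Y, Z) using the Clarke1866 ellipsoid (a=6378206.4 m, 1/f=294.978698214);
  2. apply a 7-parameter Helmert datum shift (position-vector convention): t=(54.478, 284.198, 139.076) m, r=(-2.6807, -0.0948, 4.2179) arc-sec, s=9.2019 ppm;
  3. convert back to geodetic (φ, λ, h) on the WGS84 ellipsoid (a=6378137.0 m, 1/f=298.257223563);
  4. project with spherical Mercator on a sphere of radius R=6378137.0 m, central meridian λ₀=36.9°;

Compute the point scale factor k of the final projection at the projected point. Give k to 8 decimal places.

start: φ=63.848196°, λ=-2.941753°, h=0.000 m
→ ECEF (a=6378206.400, f=1/294.978698214): X=2815183.1192, Y=-144667.8664, Z=5702083.6391
→ Helmert 7p (PV): X=2815263.8398, Y=-144253.3243, Z=5702278.3592
→ geod (Bowring, a=6378137.000): φ=63.84679560°, λ=-2.93325426°, h=78.7854 m
→ into merc (λ₀=36.9°): φ=63.84679560°, λ−λ₀=-39.83325426°
scale k = 2.26874212

2.26874212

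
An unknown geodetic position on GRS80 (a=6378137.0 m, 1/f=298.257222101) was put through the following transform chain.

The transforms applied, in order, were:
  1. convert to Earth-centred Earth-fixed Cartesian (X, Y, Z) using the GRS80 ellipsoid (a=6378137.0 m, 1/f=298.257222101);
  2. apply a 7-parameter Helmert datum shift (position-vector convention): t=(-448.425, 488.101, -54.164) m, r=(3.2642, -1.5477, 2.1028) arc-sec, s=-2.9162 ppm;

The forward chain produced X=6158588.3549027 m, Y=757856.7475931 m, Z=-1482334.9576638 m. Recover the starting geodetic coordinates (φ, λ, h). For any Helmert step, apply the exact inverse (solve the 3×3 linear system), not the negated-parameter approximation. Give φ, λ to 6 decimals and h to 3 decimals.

start: X=6158588.3549, Y=757856.7476, Z=-1482334.9577 m
→ Helmert⁻¹: X=6159051.3385, Y=757284.6073, Z=-1482343.3148
→ geod (Bowring, a=6378137.000): φ=-13.52213900°, λ=7.00960600°, h=3049.1690 m

φ=-13.522139°, λ=7.009606°, h=3049.169 m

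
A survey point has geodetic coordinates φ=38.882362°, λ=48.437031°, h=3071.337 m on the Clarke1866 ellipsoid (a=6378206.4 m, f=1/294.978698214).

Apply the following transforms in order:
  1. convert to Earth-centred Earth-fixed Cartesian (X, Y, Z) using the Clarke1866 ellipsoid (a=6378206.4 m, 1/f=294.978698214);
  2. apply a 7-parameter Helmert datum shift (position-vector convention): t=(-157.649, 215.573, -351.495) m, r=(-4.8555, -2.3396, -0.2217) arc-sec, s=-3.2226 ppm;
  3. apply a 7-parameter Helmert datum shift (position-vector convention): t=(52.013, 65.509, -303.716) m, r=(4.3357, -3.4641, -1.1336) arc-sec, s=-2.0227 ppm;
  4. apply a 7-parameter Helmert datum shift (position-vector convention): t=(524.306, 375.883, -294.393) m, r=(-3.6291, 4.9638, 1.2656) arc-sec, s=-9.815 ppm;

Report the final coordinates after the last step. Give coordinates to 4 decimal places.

start: φ=38.882362°, λ=48.437031°, h=3071.337 m
→ ECEF (a=6378206.400, f=1/294.978698214): X=3299999.7367, Y=3721721.2534, Z=3983891.3729
→ Helmert 7p (PV): X=3299790.2654, Y=3722015.0668, Z=3983476.8607
→ Helmert 7p (PV): X=3299789.1594, Y=3721971.1794, Z=3983298.7422
→ Helmert 7p (PV): X=3300354.0988, Y=3722400.8609, Z=3982820.3587

X=3300354.0988 m, Y=3722400.8609 m, Z=3982820.3587 m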